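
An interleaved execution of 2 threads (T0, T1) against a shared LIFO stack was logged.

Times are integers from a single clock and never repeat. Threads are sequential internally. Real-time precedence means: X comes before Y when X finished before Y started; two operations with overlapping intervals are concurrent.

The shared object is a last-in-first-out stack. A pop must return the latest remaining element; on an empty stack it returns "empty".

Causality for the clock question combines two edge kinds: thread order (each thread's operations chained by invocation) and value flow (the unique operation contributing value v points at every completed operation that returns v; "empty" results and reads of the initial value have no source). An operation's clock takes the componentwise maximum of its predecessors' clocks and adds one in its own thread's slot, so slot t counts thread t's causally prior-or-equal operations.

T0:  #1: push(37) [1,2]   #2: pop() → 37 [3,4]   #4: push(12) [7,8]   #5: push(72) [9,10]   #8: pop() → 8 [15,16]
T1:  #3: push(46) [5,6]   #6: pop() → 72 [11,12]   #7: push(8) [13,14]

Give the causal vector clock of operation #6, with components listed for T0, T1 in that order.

(4, 2)

root op #3, invoked 5: fresh clock plus T1's own tick → (0, 1)
root op #1, invoked 1: fresh clock plus T0's own tick → (1, 0)
merge at #2 (invoked 3): VC(#1)=(1, 0), own-thread bump on T0 → (2, 0)
merge at #4 (invoked 7): VC(#2)=(2, 0), own-thread bump on T0 → (3, 0)
merge at #5 (invoked 9): VC(#4)=(3, 0), own-thread bump on T0 → (4, 0)
merge at #6 (invoked 11): VC(#3)=(0, 1), VC(#5)=(4, 0), own-thread bump on T1 → (4, 2)
merge at #7 (invoked 13): VC(#6)=(4, 2), own-thread bump on T1 → (4, 3)
merge at #8 (invoked 15): VC(#5)=(4, 0), VC(#7)=(4, 3), own-thread bump on T0 → (5, 3)
target: VC(#6) = (4, 2)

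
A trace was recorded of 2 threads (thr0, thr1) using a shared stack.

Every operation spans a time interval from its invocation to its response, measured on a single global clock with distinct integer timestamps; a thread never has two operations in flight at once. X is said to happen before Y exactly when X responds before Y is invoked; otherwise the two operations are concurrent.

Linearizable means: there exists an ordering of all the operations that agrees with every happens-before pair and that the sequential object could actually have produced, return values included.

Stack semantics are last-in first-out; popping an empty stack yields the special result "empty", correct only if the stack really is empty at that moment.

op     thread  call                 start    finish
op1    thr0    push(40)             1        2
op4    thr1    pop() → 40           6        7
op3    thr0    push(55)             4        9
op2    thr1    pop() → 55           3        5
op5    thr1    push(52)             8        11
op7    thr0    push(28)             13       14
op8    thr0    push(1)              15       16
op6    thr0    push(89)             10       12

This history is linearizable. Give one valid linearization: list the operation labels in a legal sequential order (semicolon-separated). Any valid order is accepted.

op1; op3; op2; op4; op5; op6; op7; op8

1. op1 push(40), leaving stack <40>
2. op3 push(55), leaving stack <40,55>
3. op2 pop() → 55, leaving stack <40>
4. op4 pop() → 40, leaving stack <>
5. op5 push(52), leaving stack <52>
6. op6 push(89), leaving stack <52,89>
7. op7 push(28), leaving stack <52,89,28>
8. op8 push(1), leaving stack <52,89,28,1>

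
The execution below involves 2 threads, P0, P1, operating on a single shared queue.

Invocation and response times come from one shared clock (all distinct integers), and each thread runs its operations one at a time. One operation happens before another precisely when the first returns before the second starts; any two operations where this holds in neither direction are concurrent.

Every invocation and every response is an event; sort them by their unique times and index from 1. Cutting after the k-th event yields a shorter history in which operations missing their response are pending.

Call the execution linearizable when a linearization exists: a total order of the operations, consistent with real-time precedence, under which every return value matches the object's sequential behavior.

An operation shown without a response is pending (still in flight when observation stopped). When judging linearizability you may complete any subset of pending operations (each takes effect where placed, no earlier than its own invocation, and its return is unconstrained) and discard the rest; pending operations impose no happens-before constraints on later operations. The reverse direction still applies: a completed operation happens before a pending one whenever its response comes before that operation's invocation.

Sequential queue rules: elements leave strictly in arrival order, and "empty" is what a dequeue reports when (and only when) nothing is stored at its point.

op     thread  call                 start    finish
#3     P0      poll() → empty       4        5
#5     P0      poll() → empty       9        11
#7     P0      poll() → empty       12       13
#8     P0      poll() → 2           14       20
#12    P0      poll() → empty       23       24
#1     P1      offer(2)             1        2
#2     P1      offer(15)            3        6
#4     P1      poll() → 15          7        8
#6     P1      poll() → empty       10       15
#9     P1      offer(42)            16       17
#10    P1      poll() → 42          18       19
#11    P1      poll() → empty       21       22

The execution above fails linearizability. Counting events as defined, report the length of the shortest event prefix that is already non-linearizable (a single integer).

5

events 1..4 are linearizable; a witness order is #1:
1. #1 offer(2), leaving queue <2>
event 5 — #3's response, time 5 — after it, nothing linearizes
no escape via the 1 pending operation (#2): every completion choice fails
take #1, #3 (pending dropped): step 2 already fails, because #3 poll() → empty cannot occur there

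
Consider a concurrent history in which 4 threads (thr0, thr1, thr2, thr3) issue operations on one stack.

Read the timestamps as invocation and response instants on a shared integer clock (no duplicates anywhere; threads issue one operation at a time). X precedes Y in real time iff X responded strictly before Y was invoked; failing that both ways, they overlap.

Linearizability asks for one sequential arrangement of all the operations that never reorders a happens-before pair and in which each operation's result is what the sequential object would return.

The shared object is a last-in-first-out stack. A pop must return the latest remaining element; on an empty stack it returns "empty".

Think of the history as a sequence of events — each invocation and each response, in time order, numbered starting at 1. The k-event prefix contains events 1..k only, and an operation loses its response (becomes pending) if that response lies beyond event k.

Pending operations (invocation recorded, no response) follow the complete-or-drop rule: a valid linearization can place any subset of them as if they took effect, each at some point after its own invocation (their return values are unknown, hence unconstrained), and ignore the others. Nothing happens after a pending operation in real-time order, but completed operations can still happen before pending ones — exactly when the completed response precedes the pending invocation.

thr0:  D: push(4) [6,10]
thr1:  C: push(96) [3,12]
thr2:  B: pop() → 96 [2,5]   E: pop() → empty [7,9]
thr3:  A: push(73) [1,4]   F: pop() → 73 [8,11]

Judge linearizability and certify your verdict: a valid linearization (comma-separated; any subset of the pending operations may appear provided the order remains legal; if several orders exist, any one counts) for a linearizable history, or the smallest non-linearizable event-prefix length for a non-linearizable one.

step 1: A push(73) — stack <73>
step 2: C push(96) — stack <73,96>
step 3: B pop() → 96 — stack <73>
step 4: F pop() → 73 — stack <>
step 5: E pop() → empty — stack <>
step 6: D push(4) — stack <4>

linearizable — witness: A, C, B, F, E, D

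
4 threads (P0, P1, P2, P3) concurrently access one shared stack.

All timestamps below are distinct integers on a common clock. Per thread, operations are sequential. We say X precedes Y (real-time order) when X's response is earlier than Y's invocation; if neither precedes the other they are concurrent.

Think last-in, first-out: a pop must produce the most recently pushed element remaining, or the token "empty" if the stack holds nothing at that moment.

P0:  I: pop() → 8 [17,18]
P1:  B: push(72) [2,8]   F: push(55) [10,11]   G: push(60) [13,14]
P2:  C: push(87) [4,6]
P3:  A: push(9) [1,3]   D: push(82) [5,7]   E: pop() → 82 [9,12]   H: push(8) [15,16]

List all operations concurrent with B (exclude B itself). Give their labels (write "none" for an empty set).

B runs from 2 to 8; window-overlapping ops are concurrent
A [1,3]: concurrent
C [4,6]: concurrent
D [5,7]: concurrent
E [9,12]: after
F [10,11]: after
G [13,14]: after
H [15,16]: after
I [17,18]: after

A, C, D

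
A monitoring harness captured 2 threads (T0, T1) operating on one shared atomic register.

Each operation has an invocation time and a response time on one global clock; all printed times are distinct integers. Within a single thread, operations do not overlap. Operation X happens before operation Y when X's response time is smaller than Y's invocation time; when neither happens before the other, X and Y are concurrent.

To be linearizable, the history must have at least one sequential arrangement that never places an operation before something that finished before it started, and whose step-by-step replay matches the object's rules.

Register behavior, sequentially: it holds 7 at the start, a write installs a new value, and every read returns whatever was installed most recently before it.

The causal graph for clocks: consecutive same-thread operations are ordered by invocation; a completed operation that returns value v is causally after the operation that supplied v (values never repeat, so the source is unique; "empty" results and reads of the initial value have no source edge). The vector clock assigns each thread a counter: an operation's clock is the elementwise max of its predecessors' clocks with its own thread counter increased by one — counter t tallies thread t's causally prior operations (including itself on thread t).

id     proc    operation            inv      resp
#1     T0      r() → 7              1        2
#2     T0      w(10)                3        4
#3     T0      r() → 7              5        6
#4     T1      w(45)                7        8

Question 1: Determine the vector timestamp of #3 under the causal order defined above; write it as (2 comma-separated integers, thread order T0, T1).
Answer: (3, 0)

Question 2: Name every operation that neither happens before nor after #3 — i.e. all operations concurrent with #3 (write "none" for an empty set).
Answer: none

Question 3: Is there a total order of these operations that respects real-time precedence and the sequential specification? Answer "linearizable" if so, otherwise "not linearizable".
not linearizable

the violation lands at event 6, #3's response at time 6: events 1..5 linearize, events 1..6 do not
exhaustive check: the 3 completed atomic register ops admit one real-time order; illegal
for example #1, #2, #3 fails at step 3: #3 r() → 7 is not legal there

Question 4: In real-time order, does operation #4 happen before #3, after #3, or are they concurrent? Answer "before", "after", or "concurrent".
Answer: after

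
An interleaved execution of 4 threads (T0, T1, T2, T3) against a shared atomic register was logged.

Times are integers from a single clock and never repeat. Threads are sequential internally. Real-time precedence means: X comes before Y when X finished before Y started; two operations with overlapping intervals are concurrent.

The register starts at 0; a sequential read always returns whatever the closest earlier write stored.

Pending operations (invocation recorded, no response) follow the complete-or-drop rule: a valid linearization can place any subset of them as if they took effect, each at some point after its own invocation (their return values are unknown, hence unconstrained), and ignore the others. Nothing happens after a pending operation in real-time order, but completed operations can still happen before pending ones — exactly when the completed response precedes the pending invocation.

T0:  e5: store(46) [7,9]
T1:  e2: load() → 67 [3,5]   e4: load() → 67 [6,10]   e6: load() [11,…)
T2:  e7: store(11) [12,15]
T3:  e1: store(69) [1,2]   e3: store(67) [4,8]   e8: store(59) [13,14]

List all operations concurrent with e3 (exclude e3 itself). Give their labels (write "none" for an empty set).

e2, e4, e5

e3 runs from 4 to 8; window-overlapping ops are concurrent
e1 [1,2]: before
e2 [3,5]: concurrent
e4 [6,10]: concurrent
e5 [7,9]: concurrent
e6 [11,…): after
e7 [12,15]: after
e8 [13,14]: after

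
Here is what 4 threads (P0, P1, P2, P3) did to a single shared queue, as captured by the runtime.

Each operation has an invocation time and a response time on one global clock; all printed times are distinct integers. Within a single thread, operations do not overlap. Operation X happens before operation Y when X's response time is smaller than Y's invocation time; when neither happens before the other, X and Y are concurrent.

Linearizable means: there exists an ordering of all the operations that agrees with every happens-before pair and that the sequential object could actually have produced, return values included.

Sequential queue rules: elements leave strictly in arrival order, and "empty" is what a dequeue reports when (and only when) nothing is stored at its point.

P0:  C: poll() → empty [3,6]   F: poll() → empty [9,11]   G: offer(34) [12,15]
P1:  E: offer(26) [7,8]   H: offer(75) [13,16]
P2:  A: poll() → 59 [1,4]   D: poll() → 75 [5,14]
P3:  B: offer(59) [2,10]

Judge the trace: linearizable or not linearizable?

not linearizable

prefix check: 1..13 passes, 1..14 fails once D's time-14 response joins
all 42 real-time-respecting orders fail — 6 completed queue operations, no legal replay
no escape via the 2 pending operations (G, H): every completion choice fails
take A, B, C, D, E, F (pending dropped): step 1 already fails, because A poll() → 59 cannot occur there
take A, B, C, E, D, F (pending dropped): step 1 already fails, because A poll() → 59 cannot occur there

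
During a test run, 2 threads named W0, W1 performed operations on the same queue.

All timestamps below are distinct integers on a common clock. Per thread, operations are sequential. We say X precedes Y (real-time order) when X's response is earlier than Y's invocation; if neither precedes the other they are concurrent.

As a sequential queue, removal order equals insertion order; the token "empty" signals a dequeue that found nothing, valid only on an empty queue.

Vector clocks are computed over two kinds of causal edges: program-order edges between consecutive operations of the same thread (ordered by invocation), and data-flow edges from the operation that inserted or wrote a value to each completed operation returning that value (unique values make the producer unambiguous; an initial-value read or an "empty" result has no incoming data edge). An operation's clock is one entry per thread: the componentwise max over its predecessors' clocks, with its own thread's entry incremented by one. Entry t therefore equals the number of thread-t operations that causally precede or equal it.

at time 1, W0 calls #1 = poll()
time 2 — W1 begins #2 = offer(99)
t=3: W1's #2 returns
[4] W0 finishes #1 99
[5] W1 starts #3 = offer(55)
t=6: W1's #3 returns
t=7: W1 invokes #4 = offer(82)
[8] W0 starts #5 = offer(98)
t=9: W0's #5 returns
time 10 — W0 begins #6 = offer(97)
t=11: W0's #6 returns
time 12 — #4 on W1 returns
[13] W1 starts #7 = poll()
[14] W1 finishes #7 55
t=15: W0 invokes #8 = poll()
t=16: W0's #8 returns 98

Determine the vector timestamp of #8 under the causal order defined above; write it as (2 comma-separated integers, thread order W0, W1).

no predecessors for #2 (invoked 2): W1 increments from zero → (0, 1)
from VC(#2)=(0, 1), #3 (invoked 5) maxes components and bumps W1 → (0, 2)
from VC(#2)=(0, 1), #1 (invoked 1) maxes components and bumps W0 → (1, 1)
from VC(#3)=(0, 2), #4 (invoked 7) maxes components and bumps W1 → (0, 3)
from VC(#1)=(1, 1), #5 (invoked 8) maxes components and bumps W0 → (2, 1)
from VC(#3)=(0, 2), VC(#4)=(0, 3), #7 (invoked 13) maxes components and bumps W1 → (0, 4)
from VC(#5)=(2, 1), #6 (invoked 10) maxes components and bumps W0 → (3, 1)
from VC(#5)=(2, 1), VC(#6)=(3, 1), #8 (invoked 15) maxes components and bumps W0 → (4, 1)
target: VC(#8) = (4, 1)

(4, 1)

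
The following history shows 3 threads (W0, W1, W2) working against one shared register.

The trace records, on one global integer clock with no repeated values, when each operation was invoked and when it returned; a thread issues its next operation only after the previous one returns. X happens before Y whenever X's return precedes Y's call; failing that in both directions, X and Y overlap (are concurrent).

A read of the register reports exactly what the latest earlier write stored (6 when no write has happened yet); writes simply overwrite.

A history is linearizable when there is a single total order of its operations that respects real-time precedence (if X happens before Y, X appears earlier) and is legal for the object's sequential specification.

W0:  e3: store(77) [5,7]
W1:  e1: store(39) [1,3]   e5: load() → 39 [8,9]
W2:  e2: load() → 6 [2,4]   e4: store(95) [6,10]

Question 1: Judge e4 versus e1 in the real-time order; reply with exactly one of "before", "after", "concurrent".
e4 spans [6,10], e1 spans [1,3]
resp(e1)=3 < inv(e4)=6

after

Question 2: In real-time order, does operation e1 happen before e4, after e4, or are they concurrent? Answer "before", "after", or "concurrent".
e1 spans [1,3], e4 spans [6,10]
resp(e1)=3 < inv(e4)=6

before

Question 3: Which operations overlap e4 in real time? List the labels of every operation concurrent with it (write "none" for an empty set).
e4 spans [6,10]: anything still running between times 6 and 10 counts as concurrent
e1 [1,3]: before
e2 [2,4]: before
e3 [5,7]: concurrent
e5 [8,9]: concurrent

e3, e5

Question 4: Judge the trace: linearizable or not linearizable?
cut after 8 events: linearizable; cut after 9 events (e5 responds, time 9): not linearizable
no legal order exists: 2 real-time-consistent candidates over 4 completed register operations, all rejected
no completion choice of the 1 pending operation (e4) rescues it — every subset was tried
e.g. e1, e2, e3, e5 (pending dropped): illegal at step 2, since e2 load() → 6 cannot apply there
e.g. e2, e1, e3, e5 (pending dropped): illegal at step 4, since e5 load() → 39 cannot apply there

not linearizable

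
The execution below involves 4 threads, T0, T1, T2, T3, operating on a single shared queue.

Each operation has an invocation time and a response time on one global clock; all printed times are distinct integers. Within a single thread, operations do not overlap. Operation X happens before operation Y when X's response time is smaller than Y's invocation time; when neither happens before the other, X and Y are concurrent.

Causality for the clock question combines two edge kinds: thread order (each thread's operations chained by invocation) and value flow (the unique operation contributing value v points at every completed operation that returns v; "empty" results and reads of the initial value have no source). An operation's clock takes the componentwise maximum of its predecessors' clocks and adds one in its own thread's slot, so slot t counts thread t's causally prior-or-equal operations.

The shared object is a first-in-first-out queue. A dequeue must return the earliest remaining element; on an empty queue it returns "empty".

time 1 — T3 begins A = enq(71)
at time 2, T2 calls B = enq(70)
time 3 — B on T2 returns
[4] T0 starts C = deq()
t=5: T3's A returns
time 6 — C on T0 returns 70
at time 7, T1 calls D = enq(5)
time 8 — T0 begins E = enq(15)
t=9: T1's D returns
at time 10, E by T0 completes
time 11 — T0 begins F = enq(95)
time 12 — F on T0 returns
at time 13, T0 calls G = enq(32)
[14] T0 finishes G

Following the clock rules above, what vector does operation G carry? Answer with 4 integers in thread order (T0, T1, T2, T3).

(4, 0, 1, 0)

root op A, invoked 1: fresh clock plus T3's own tick → (0, 0, 0, 1)
root op B, invoked 2: fresh clock plus T2's own tick → (0, 0, 1, 0)
root op D, invoked 7: fresh clock plus T1's own tick → (0, 1, 0, 0)
invoked at 4, C merges VC(B)=(0, 0, 1, 0) and bumps T0's slot → (1, 0, 1, 0)
invoked at 8, E merges VC(C)=(1, 0, 1, 0) and bumps T0's slot → (2, 0, 1, 0)
invoked at 11, F merges VC(E)=(2, 0, 1, 0) and bumps T0's slot → (3, 0, 1, 0)
invoked at 13, G merges VC(F)=(3, 0, 1, 0) and bumps T0's slot → (4, 0, 1, 0)
target: VC(G) = (4, 0, 1, 0)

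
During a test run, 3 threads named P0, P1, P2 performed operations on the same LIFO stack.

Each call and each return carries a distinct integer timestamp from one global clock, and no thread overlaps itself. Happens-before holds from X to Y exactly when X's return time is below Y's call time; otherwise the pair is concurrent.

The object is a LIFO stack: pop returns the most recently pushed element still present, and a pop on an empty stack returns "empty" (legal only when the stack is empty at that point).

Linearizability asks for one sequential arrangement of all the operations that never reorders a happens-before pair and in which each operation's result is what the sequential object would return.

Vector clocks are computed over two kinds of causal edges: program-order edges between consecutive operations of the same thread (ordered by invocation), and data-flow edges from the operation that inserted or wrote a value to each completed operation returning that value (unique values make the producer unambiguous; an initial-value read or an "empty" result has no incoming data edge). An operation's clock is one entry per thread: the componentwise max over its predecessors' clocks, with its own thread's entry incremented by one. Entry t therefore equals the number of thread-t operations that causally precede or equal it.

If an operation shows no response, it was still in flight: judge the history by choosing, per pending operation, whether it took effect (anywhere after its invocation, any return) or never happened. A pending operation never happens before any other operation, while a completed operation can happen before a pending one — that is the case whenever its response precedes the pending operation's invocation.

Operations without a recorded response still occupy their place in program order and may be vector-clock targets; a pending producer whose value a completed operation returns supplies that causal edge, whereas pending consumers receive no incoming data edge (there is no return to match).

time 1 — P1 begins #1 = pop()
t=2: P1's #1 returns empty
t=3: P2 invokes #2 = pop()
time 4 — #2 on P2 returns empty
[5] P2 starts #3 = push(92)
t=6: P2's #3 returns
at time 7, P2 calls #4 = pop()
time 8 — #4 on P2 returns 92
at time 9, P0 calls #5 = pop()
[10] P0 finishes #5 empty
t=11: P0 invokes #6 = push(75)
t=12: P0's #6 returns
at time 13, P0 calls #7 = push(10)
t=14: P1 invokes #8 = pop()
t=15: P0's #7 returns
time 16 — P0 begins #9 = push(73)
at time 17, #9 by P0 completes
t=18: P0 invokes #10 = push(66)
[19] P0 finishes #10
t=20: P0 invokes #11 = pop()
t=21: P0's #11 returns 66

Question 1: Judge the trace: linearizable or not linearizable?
a witness: #1, #2, #3, #4, #5, #6, #7, #8, #9, #10, #11
step 1: #1 pop() → empty — stack <>
step 2: #2 pop() → empty — stack <>
step 3: #3 push(92) — stack <92>
step 4: #4 pop() → 92 — stack <>
step 5: #5 pop() → empty — stack <>
step 6: #6 push(75) — stack <75>
step 7: #7 push(10) — stack <75,10>
step 8: #8 pop() (pending, included) — stack <75>
step 9: #9 push(73) — stack <75,73>
step 10: #10 push(66) — stack <75,73,66>
step 11: #11 pop() → 66 — stack <75,73>

linearizable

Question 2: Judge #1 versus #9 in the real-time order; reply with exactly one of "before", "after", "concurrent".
Answer: before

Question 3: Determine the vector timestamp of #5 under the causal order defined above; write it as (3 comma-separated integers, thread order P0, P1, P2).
Answer: (1, 0, 0)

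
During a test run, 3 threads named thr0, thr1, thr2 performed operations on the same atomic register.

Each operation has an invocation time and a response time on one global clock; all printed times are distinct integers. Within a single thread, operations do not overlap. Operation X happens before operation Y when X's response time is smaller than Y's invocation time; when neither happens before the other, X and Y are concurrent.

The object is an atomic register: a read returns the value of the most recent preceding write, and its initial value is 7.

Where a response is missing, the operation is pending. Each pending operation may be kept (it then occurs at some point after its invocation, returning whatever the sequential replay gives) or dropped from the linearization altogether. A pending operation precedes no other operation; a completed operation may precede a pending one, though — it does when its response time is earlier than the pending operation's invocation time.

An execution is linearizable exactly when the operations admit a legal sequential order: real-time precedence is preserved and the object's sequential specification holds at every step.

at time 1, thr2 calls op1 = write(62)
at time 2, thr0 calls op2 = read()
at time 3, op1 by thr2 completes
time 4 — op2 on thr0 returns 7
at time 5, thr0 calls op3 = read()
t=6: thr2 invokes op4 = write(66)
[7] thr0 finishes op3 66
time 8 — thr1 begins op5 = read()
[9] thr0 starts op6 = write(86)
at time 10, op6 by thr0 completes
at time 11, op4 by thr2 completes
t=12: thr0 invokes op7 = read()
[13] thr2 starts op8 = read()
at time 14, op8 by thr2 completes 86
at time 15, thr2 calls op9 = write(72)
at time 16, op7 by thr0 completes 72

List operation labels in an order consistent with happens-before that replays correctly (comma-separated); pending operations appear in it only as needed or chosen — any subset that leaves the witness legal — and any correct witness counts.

op2, op1, op4, op3, op5, op6, op8, op9, op7

after step 1 (op2 read() → 7): value 7
after step 2 (op1 write(62)): value 62
after step 3 (op4 write(66)): value 66
after step 4 (op3 read() → 66): value 66
after step 5 (op5 read() (pending, included)): value 66
after step 6 (op6 write(86)): value 86
after step 7 (op8 read() → 86): value 86
after step 8 (op9 write(72) (pending, included)): value 72
after step 9 (op7 read() → 72): value 72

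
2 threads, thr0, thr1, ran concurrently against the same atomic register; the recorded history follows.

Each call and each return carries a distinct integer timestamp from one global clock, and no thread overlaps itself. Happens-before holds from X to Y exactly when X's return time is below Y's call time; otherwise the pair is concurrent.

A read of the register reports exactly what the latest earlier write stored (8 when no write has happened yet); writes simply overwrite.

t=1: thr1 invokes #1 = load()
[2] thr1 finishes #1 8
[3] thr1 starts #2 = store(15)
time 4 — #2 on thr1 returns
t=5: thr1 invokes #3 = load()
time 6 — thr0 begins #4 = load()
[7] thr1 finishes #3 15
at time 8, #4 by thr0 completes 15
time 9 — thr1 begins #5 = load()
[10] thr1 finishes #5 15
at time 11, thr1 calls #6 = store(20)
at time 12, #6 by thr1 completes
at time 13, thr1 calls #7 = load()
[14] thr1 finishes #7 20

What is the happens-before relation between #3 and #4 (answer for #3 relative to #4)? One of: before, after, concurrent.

concurrent

#3 spans [5,7], #4 spans [6,8]
the intervals overlap in both directions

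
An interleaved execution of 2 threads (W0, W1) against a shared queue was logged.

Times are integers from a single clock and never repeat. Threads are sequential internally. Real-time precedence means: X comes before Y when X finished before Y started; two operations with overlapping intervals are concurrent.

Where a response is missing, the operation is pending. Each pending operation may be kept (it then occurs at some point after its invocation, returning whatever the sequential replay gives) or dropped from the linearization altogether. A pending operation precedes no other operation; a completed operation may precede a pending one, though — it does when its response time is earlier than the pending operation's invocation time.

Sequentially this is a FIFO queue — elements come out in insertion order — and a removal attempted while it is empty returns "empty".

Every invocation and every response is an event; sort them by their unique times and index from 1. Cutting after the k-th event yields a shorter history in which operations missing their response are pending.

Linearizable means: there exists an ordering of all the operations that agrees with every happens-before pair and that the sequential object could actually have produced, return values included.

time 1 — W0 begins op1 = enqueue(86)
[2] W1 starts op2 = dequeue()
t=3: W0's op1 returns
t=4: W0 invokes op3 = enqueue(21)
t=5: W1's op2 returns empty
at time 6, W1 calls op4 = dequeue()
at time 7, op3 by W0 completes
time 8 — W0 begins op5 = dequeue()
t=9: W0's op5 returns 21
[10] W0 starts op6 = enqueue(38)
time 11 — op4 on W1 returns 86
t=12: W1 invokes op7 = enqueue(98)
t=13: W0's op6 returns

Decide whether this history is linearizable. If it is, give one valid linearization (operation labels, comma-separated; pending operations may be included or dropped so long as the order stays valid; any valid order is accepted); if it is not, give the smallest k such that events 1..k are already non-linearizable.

linearizable — witness: op2, op1, op3, op4, op5, op6

1. op2 dequeue() → empty, leaving queue <>
2. op1 enqueue(86), leaving queue <86>
3. op3 enqueue(21), leaving queue <86,21>
4. op4 dequeue() → 86, leaving queue <21>
5. op5 dequeue() → 21, leaving queue <>
6. op6 enqueue(38), leaving queue <38>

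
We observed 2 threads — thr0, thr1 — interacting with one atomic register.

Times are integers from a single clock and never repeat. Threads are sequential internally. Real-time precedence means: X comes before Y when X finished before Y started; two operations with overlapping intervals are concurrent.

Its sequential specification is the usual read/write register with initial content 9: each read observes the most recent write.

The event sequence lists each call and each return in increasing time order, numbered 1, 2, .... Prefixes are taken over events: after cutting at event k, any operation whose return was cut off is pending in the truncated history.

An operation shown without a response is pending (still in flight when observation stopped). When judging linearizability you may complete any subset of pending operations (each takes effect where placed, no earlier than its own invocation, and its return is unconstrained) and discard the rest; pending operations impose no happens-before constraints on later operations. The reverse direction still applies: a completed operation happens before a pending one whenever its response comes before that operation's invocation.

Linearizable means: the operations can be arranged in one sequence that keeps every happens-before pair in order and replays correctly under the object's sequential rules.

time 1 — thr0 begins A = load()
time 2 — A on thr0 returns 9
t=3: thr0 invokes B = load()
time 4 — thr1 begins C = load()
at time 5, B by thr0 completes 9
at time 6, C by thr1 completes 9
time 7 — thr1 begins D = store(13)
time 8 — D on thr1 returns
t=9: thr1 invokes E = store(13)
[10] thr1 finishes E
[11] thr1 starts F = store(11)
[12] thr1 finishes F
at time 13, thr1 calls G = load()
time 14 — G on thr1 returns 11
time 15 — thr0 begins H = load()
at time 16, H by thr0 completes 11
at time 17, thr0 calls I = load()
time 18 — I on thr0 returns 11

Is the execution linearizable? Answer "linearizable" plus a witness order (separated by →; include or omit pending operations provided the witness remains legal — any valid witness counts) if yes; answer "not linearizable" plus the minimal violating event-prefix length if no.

1. A load() → 9, leaving value 9
2. B load() → 9, leaving value 9
3. C load() → 9, leaving value 9
4. D store(13), leaving value 13
5. E store(13), leaving value 13
6. F store(11), leaving value 11
7. G load() → 11, leaving value 11
8. H load() → 11, leaving value 11
9. I load() → 11, leaving value 11

linearizable — witness: A → B → C → D → E → F → G → H → I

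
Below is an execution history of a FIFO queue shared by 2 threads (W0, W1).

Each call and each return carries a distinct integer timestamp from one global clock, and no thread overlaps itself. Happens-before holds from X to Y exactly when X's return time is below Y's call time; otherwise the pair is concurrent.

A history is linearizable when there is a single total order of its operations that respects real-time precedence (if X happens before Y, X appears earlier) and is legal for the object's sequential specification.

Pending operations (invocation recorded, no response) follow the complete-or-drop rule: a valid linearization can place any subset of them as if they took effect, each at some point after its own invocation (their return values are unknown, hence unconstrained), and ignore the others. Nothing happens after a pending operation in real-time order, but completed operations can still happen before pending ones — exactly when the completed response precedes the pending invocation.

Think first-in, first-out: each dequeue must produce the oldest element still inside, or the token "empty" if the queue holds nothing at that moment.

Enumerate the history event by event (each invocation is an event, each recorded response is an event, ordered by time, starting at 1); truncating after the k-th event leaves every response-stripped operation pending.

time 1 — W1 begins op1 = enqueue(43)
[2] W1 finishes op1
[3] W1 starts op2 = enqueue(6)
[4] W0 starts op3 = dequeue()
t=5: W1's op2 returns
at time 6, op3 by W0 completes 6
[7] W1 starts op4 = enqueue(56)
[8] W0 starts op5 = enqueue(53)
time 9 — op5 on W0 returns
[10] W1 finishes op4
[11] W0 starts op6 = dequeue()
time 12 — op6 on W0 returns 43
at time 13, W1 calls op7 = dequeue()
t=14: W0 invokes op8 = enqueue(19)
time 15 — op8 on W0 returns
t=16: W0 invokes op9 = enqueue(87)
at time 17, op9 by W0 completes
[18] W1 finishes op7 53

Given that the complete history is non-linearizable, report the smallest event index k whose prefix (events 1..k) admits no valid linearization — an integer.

6

one valid order for events 1..5 is op1, op2:
after step 1 (op1 enqueue(43)): queue <43>
after step 2 (op2 enqueue(6)): queue <43,6>
adding event 6 (op3 responds at 6) leaves no legal real-time order
sample order op1, op2, op3 stalls at step 3 — op3 dequeue() → 6 has no legal effect
sample order op1, op3, op2 stalls at step 2 — op3 dequeue() → 6 has no legal effect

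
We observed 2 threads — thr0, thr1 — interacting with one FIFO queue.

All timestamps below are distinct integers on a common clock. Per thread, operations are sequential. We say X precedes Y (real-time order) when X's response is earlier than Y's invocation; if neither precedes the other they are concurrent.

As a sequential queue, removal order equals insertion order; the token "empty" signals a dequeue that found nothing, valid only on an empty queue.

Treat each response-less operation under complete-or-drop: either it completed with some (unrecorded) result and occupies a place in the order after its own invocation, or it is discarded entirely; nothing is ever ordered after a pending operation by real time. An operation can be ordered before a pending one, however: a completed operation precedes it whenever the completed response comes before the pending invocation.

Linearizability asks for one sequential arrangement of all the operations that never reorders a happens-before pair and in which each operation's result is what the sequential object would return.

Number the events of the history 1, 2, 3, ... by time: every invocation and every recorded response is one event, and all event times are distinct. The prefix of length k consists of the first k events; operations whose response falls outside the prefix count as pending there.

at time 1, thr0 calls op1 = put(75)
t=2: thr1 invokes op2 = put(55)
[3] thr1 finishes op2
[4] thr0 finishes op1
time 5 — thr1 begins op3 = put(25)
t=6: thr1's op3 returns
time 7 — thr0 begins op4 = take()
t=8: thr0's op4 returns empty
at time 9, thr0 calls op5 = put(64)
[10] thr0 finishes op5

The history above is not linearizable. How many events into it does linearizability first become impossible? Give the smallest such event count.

one valid order for events 1..7 is op1, op2, op3:
after step 1 (op1 put(75)): queue <75>
after step 2 (op2 put(55)): queue <75,55>
after step 3 (op3 put(25)): queue <75,55,25>
adding event 8 (op4 responds at 8) leaves no legal real-time order
sample order op1, op2, op3, op4 stalls at step 4 — op4 take() → empty has no legal effect
sample order op2, op1, op3, op4 stalls at step 4 — op4 take() → empty has no legal effect

8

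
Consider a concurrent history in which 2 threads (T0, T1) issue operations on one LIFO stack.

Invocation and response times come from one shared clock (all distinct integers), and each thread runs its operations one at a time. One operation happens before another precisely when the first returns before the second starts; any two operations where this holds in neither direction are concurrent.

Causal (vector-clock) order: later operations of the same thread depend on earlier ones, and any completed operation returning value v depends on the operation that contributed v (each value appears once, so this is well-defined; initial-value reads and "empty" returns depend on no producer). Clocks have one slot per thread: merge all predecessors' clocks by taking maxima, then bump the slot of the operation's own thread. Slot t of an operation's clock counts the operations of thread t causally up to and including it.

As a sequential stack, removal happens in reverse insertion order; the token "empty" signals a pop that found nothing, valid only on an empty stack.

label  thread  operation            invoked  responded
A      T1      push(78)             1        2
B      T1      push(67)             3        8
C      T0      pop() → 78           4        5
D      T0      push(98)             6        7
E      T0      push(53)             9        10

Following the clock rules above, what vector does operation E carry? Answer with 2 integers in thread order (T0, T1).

(3, 1)

VC(A, invoked at 1): no causal predecessors; +1 on T1 → (0, 1)
B, invoked 3, takes VC(A)=(0, 1) under max, adds 1 for T1 → (0, 2)
C, invoked 4, takes VC(A)=(0, 1) under max, adds 1 for T0 → (1, 1)
D, invoked 6, takes VC(C)=(1, 1) under max, adds 1 for T0 → (2, 1)
E, invoked 9, takes VC(D)=(2, 1) under max, adds 1 for T0 → (3, 1)
target: VC(E) = (3, 1)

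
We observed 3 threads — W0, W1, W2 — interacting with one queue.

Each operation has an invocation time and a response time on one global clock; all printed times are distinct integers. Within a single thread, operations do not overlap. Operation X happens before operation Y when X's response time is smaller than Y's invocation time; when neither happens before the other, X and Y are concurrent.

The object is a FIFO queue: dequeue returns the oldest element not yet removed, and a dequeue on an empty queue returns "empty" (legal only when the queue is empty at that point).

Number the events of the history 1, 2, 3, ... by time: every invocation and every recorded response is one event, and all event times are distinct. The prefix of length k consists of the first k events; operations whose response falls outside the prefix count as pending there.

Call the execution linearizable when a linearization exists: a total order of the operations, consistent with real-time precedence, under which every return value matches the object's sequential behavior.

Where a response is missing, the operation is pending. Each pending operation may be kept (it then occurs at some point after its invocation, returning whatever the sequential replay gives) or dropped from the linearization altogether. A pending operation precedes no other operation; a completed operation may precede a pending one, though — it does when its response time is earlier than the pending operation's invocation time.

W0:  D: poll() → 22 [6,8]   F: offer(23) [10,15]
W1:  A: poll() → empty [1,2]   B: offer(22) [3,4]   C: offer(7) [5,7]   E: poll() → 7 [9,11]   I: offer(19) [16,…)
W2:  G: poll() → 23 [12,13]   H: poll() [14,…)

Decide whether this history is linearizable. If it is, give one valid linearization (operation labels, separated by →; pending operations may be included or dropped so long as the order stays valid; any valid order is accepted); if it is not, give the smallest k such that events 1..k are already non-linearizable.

linearizable — witness: A → B → C → D → E → F → G

after step 1 (A poll() → empty): queue <>
after step 2 (B offer(22)): queue <22>
after step 3 (C offer(7)): queue <22,7>
after step 4 (D poll() → 22): queue <7>
after step 5 (E poll() → 7): queue <>
after step 6 (F offer(23)): queue <23>
after step 7 (G poll() → 23): queue <>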